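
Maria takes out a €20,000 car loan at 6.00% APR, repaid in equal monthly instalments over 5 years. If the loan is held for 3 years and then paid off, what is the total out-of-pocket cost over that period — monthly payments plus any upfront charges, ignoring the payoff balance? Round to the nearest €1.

At 6.00% the monthly rate is 0.0050000, so the payment is 20,000 × 0.0050000 / (1 − 1.0050000^−60) = €386.66.
Total outlay = 36 × €386.66 = €13,919.76.

€13,920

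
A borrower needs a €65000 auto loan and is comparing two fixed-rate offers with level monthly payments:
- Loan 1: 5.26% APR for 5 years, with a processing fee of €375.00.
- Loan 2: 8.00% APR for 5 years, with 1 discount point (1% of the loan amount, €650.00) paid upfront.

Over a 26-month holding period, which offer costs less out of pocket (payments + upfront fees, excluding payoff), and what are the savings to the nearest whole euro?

Loan 1 by €2,448

Loan 1: at 5.26% the monthly rate is 0.0043833, so the payment is 65,000 × 0.0043833 / (1 − 1.0043833^−60) = €1,234.39.
Loan 2: at 8.00% the monthly rate is 0.0066667, so the payment is 65,000 × 0.0066667 / (1 − 1.0066667^−60) = €1,317.97.
Over 26 months: Loan 1 costs 26 × €1,234.39 + €375.00 = €32,469.14; Loan 2 costs 26 × €1,317.97 + €650.00 = €34,917.22.
Loan 1 is cheaper by €34,917.22 − €32,469.14 = €2,448.08.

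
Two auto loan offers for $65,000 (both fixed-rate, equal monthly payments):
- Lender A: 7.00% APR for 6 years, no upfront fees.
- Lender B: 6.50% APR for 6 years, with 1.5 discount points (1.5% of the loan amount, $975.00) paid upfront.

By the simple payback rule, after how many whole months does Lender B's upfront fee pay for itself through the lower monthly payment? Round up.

Lender A: at 7.00% the monthly rate is 0.0058333, so the payment is 65,000 × 0.0058333 / (1 − 1.0058333^−72) = $1,108.19.
Lender B: at 6.50% the monthly rate is 0.0054167, so the payment is 65,000 × 0.0054167 / (1 − 1.0054167^−72) = $1,092.65.
Monthly savings = $1,108.19 − $1,092.65 = $15.54.
Break-even = $975.00 / $15.54 = 62.74 → 63 months.

63 months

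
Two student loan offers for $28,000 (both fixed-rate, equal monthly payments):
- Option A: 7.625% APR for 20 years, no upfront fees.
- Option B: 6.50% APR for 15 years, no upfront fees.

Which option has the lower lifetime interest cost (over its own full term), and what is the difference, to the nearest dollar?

Option A: monthly rate = 7.625%/12 = 0.0063542; payment = 28,000 × 0.0063542 / (1 − (1+0.0063542)^−240) = $227.71.
Total interest on Option A = 240 × $227.71 − $28,000 = $26,650.40.
Option B: monthly rate = 6.5%/12 = 0.0054167; payment = 28,000 × 0.0054167 / (1 − (1+0.0054167)^−180) = $243.91.
Total interest on Option B = 180 × $243.91 − $28,000 = $15,903.80.
Option B is lower by $10,746.60.

Option B by $10,747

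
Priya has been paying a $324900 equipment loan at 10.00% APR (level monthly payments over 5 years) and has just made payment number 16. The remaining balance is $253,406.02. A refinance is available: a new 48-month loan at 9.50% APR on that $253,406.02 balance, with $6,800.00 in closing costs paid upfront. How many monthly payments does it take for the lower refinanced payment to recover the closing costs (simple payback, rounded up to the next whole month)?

13 months

Current payment = 324,900 × 10%/12 / (1 − (1+0.0083333)^−60) = $6,903.16.
Refinanced payment = 253,406.02 × 0.0079167 / (1 − (1+0.0079167)^−48) = $6,366.35.
Monthly savings = $6,903.16 − $6,366.35 = $536.81.
Break-even = $6,800.00 / $536.81 = 12.67 → 13 months.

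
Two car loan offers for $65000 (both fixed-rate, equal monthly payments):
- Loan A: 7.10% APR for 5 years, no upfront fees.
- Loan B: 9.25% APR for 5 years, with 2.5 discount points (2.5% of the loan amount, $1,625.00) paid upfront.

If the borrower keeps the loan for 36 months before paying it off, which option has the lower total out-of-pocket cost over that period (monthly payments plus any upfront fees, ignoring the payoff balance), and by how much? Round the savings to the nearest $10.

Loan A by $4,040

Loan A: at 7.10% the monthly rate is 0.0059167, so the payment is 65,000 × 0.0059167 / (1 − 1.0059167^−60) = $1,290.15.
Loan B: at 9.25% the monthly rate is 0.0077083, so the payment is 65,000 × 0.0077083 / (1 − 1.0077083^−60) = $1,357.19.
Over 36 months: Loan A costs 36 × $1,290.15 = $46,445.40; Loan B costs 36 × $1,357.19 + $1,625.00 = $50,483.84.
Loan A is cheaper by $50,483.84 − $46,445.40 = $4,038.44.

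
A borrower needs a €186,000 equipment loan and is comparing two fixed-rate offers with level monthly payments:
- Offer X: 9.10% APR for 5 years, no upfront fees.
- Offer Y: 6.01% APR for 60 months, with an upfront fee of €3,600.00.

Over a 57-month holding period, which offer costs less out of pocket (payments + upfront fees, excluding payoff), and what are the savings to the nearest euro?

Offer X: monthly rate = 9.1%/12 = 0.0075833; payment = 186,000 × 0.0075833 / (1 − (1+0.0075833)^−60) = €3,870.09.
Offer Y: at 6.01% the monthly rate is 0.0050083, so the payment is 186,000 × 0.0050083 / (1 − 1.0050083^−60) = €3,596.77.
Over 57 months: Offer X costs 57 × €3,870.09 = €220,595.13; Offer Y costs 57 × €3,596.77 + €3,600.00 = €208,615.89.
Offer Y is cheaper by €220,595.13 − €208,615.89 = €11,979.24.

Offer Y by €11,979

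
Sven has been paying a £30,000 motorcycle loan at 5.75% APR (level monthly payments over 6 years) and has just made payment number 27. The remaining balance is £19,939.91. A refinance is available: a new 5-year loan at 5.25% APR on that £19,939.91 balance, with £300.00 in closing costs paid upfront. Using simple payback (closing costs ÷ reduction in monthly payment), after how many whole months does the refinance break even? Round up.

Current payment = 30,000 × 5.75%/12 / (1 − (1+0.0047917)^−72) = £493.65.
Refinanced payment = 19,939.91 × 0.0043750 / (1 − (1+0.0043750)^−60) = £378.58.
Monthly savings = £493.65 − £378.58 = £115.07.
Break-even = £300.00 / £115.07 = 2.61 → 3 months.

3 months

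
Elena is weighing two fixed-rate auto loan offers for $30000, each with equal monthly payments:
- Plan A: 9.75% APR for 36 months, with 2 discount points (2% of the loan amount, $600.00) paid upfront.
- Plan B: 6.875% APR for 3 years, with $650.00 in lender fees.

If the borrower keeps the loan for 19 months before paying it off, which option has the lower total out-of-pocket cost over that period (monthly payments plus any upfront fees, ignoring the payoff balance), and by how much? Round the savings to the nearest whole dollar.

Plan A: monthly rate = 9.75%/12 = 0.0081250; payment = 30,000 × 0.0081250 / (1 − (1+0.0081250)^−36) = $964.50.
Plan B: at 6.875% the monthly rate is 0.0057292, so the payment is 30,000 × 0.0057292 / (1 − 1.0057292^−36) = $924.60.
Over 19 months: Plan A costs 19 × $964.50 + $600.00 = $18,925.50; Plan B costs 19 × $924.60 + $650.00 = $18,217.40.
Plan B is cheaper by $18,925.50 − $18,217.40 = $708.10.

Plan B by $708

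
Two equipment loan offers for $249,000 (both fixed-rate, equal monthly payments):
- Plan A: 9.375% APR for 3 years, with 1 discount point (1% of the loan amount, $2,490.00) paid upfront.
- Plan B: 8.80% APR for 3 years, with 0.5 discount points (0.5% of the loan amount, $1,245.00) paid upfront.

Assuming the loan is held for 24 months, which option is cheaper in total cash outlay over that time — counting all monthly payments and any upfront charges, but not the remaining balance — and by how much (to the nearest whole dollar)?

Plan A: monthly rate = 9.375%/12 = 0.0078125; payment = 249,000 × 0.0078125 / (1 − (1+0.0078125)^−36) = $7,961.66.
Plan B: at 8.80% the monthly rate is 0.0073333, so the payment is 249,000 × 0.0073333 / (1 − 1.0073333^−36) = $7,894.98.
Over 24 months: Plan A costs 24 × $7,961.66 + $2,490.00 = $193,569.84; Plan B costs 24 × $7,894.98 + $1,245.00 = $190,724.52.
Plan B is cheaper by $193,569.84 − $190,724.52 = $2,845.32.

Plan B by $2,845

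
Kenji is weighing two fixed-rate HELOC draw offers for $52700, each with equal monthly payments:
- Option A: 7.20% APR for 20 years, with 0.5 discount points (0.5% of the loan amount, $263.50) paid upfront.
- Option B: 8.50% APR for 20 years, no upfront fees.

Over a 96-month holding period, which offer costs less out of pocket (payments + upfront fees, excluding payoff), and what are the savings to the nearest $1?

Option A by $3,808

Option A: monthly rate = 7.2%/12 = 0.0060000; payment = 52,700 × 0.0060000 / (1 − (1+0.0060000)^−240) = $414.93.
Option B: at 8.50% the monthly rate is 0.0070833, so the payment is 52,700 × 0.0070833 / (1 − 1.0070833^−240) = $457.34.
Over 96 months: Option A costs 96 × $414.93 + $263.50 = $40,096.78; Option B costs 96 × $457.34 = $43,904.64.
Option A is cheaper by $43,904.64 − $40,096.78 = $3,807.86.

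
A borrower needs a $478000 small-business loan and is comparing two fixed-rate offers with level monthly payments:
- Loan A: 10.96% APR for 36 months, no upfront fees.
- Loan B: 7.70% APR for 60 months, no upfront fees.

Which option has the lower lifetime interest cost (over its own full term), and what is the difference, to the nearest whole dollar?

Loan A: at 10.96% the monthly rate is 0.0091333, so the payment is 478,000 × 0.0091333 / (1 − 1.0091333^−36) = $15,640.05.
Total interest on Loan A = 36 × $15,640.05 − $478,000 = $85,041.80.
Loan B: monthly rate = 7.7%/12 = 0.0064167; payment = 478,000 × 0.0064167 / (1 − (1+0.0064167)^−60) = $9,623.63.
Total interest on Loan B = 60 × $9,623.63 − $478,000 = $99,417.80.
Loan A is lower by $14,376.00.

Loan A by $14,376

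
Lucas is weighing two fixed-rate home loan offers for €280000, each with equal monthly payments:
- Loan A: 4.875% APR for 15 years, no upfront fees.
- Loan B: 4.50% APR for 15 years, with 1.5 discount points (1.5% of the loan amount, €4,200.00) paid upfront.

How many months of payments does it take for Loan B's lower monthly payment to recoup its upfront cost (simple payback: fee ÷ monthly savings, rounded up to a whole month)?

78 months

Loan A: at 4.875% the monthly rate is 0.0040625, so the payment is 280,000 × 0.0040625 / (1 − 1.0040625^−180) = €2,196.03.
Loan B: monthly rate = 4.5%/12 = 0.0037500; payment = 280,000 × 0.0037500 / (1 − (1+0.0037500)^−180) = €2,141.98.
Monthly savings = €2,196.03 − €2,141.98 = €54.05.
Break-even = €4,200.00 / €54.05 = 77.71 → 78 months.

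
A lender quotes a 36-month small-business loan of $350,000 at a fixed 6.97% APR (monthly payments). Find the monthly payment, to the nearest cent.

Monthly rate = 6.97%/12 = 0.0058083; payment = 350,000 × 0.0058083 / (1 − (1+0.0058083)^−36) = $10,802.18.

$10,802.18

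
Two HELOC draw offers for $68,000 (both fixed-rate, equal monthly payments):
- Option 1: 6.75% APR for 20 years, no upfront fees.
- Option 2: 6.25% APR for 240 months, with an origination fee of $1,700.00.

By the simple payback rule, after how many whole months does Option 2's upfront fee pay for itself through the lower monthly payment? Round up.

85 months

Option 1: at 6.75% the monthly rate is 0.0056250, so the payment is 68,000 × 0.0056250 / (1 − 1.0056250^−240) = $517.05.
Option 2: at 6.25% the monthly rate is 0.0052083, so the payment is 68,000 × 0.0052083 / (1 − 1.0052083^−240) = $497.03.
Monthly savings = $517.05 − $497.03 = $20.02.
Break-even = $1,700.00 / $20.02 = 84.92 → 85 months.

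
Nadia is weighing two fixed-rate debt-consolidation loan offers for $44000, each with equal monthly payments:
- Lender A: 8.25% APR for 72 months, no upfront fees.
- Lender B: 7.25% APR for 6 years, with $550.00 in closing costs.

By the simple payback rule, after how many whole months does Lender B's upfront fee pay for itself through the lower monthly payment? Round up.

Lender A: monthly rate = 8.25%/12 = 0.0068750; payment = 44,000 × 0.0068750 / (1 − (1+0.0068750)^−72) = $776.84.
Lender B: monthly rate = 7.25%/12 = 0.0060417; payment = 44,000 × 0.0060417 / (1 − (1+0.0060417)^−72) = $755.45.
Monthly savings = $776.84 − $755.45 = $21.39.
Break-even = $550.00 / $21.39 = 25.71 → 26 months.

26 months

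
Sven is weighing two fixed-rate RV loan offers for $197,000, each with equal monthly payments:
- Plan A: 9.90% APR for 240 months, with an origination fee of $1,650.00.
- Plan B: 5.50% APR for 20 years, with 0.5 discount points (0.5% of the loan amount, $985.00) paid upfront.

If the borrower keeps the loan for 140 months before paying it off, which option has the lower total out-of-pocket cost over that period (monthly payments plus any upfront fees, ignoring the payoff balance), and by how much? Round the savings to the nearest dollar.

Plan A: monthly rate = 9.9%/12 = 0.0082500; payment = 197,000 × 0.0082500 / (1 − (1+0.0082500)^−240) = $1,888.06.
Plan B: monthly rate = 5.5%/12 = 0.0045833; payment = 197,000 × 0.0045833 / (1 − (1+0.0045833)^−240) = $1,355.14.
Over 140 months: Plan A costs 140 × $1,888.06 + $1,650.00 = $265,978.40; Plan B costs 140 × $1,355.14 + $985.00 = $190,704.60.
Plan B is cheaper by $265,978.40 − $190,704.60 = $75,273.80.

Plan B by $75,274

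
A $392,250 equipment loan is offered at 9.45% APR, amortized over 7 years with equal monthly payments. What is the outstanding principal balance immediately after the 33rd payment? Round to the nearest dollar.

With monthly rate i = 9.45%/12 = 0.0078750, the balance after k of n payments is P · [(1+i)^n − (1+i)^k] / [(1+i)^n − 1].
(1+0.0078750)^84 = 1.93268251 and (1+0.0078750)^33 = 1.29544865, so the balance is 392,250 × (1.93268251 − 1.29544865) / (1.93268251 − 1) = $267,995.78.

$267,996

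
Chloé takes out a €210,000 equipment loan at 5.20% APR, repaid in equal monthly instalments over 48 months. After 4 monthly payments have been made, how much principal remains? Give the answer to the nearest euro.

€194,116

With monthly rate i = 5.2%/12 = 0.0043333, the balance after k of n payments is P · [(1+i)^n − (1+i)^k] / [(1+i)^n − 1].
(1+0.0043333)^48 = 1.23066002 and (1+0.0043333)^4 = 1.01744633, so the balance is 210,000 × (1.23066002 − 1.01744633) / (1.23066002 − 1) = €194,116.33.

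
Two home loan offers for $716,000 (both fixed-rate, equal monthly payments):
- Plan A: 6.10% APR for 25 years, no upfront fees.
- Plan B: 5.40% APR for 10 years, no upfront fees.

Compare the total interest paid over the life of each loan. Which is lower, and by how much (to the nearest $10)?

Plan A: at 6.10% the monthly rate is 0.0050833, so the payment is 716,000 × 0.0050833 / (1 − 1.0050833^−300) = $4,657.06.
Total interest on Plan A = 300 × $4,657.06 − $716,000 = $681,118.00.
Plan B: monthly rate = 5.4%/12 = 0.0045000; payment = 716,000 × 0.0045000 / (1 − (1+0.0045000)^−120) = $7,735.05.
Total interest on Plan B = 120 × $7,735.05 − $716,000 = $212,206.00.
Plan B is lower by $468,912.00.

Plan B by $468,910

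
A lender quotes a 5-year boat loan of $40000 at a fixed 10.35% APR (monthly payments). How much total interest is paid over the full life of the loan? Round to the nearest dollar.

Monthly rate = 10.35%/12 = 0.0086250; payment = 40,000 × 0.0086250 / (1 − (1+0.0086250)^−60) = $856.79.
Total paid = 60 × $856.79 = $51,407.40; interest = $51,407.40 − $40,000 = $11,407.40.

$11,407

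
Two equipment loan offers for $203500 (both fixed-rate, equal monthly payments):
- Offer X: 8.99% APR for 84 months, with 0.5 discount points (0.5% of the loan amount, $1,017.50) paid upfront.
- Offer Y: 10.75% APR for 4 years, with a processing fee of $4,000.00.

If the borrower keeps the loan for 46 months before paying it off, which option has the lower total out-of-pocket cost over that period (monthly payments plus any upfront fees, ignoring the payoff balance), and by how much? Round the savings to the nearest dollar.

Offer X: at 8.99% the monthly rate is 0.0074917, so the payment is 203,500 × 0.0074917 / (1 − 1.0074917^−84) = $3,273.09.
Offer Y: monthly rate = 10.75%/12 = 0.0089583; payment = 203,500 × 0.0089583 / (1 − (1+0.0089583)^−48) = $5,234.89.
Over 46 months: Offer X costs 46 × $3,273.09 + $1,017.50 = $151,579.64; Offer Y costs 46 × $5,234.89 + $4,000.00 = $244,804.94.
Offer X is cheaper by $244,804.94 − $151,579.64 = $93,225.30.

Offer X by $93,225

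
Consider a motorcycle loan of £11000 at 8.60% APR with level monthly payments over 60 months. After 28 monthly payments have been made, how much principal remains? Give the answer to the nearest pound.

With monthly rate i = 8.6%/12 = 0.0071667, the balance after k of n payments is P · [(1+i)^n − (1+i)^k] / [(1+i)^n − 1].
(1+0.0071667)^60 = 1.53490193 and (1+0.0071667)^28 = 1.22134295, so the balance is 11,000 × (1.53490193 − 1.22134295) / (1.53490193 − 1) = £6,448.19.

£6,448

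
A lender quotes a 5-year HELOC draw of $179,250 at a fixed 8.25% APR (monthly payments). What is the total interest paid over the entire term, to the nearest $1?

$40,112

Monthly rate = 8.25%/12 = 0.0068750; payment = 179,250 × 0.0068750 / (1 − (1+0.0068750)^−60) = $3,656.03.
Total paid = 60 × $3,656.03 = $219,361.80; interest = $219,361.80 − $179,250 = $40,111.80.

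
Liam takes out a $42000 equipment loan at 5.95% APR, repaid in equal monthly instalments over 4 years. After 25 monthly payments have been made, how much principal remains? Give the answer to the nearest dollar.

$21,370

With monthly rate i = 5.95%/12 = 0.0049583, the balance after k of n payments is P · [(1+i)^n − (1+i)^k] / [(1+i)^n − 1].
(1+0.0049583)^48 = 1.26796329 and (1+0.0049583)^25 = 1.13162203, so the balance is 42,000 × (1.26796329 − 1.13162203) / (1.26796329 − 1) = $21,369.84.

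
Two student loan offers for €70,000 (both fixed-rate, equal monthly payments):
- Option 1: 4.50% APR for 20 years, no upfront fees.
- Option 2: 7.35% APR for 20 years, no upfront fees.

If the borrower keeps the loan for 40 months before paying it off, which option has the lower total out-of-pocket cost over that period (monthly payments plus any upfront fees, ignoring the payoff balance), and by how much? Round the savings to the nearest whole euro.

Option 1: monthly rate = 4.5%/12 = 0.0037500; payment = 70,000 × 0.0037500 / (1 − (1+0.0037500)^−240) = €442.85.
Option 2: at 7.35% the monthly rate is 0.0061250, so the payment is 70,000 × 0.0061250 / (1 − 1.0061250^−240) = €557.51.
Over 40 months: Option 1 costs 40 × €442.85 = €17,714.00; Option 2 costs 40 × €557.51 = €22,300.40.
Option 1 is cheaper by €22,300.40 − €17,714.00 = €4,586.40.

Option 1 by €4,586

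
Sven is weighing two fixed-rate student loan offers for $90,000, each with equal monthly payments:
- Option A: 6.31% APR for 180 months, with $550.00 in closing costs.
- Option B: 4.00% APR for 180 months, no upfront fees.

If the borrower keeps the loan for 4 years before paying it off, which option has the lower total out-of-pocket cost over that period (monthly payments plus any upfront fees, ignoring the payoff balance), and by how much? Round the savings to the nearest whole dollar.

Option A: at 6.31% the monthly rate is 0.0052583, so the payment is 90,000 × 0.0052583 / (1 − 1.0052583^−180) = $774.63.
Option B: at 4.00% the monthly rate is 0.0033333, so the payment is 90,000 × 0.0033333 / (1 − 1.0033333^−180) = $665.72.
Over 48 months: Option A costs 48 × $774.63 + $550.00 = $37,732.24; Option B costs 48 × $665.72 = $31,954.56.
Option B is cheaper by $37,732.24 − $31,954.56 = $5,777.68.

Option B by $5,778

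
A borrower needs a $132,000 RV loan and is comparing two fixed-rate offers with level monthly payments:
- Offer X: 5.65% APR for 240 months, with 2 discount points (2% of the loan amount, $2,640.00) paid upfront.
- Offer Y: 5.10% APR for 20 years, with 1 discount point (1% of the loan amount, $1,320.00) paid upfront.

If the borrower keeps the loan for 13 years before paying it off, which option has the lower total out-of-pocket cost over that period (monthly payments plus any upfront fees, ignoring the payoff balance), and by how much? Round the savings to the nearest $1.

Offer X: monthly rate = 5.65%/12 = 0.0047083; payment = 132,000 × 0.0047083 / (1 − (1+0.0047083)^−240) = $919.23.
Offer Y: at 5.10% the monthly rate is 0.0042500, so the payment is 132,000 × 0.0042500 / (1 − 1.0042500^−240) = $878.45.
Over 156 months: Offer X costs 156 × $919.23 + $2,640.00 = $146,039.88; Offer Y costs 156 × $878.45 + $1,320.00 = $138,358.20.
Offer Y is cheaper by $146,039.88 − $138,358.20 = $7,681.68.

Offer Y by $7,682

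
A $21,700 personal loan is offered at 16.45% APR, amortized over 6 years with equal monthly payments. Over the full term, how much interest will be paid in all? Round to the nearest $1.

$12,580

Monthly rate = 16.45%/12 = 0.0137083; payment = 21,700 × 0.0137083 / (1 − (1+0.0137083)^−72) = $476.11.
Total paid = 72 × $476.11 = $34,279.92; interest = $34,279.92 − $21,700 = $12,579.92.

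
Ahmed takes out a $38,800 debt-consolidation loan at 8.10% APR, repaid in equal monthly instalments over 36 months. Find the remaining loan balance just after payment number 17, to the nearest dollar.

With monthly rate i = 8.1%/12 = 0.0067500, the balance after k of n payments is P · [(1+i)^n − (1+i)^k] / [(1+i)^n − 1].
(1+0.0067500)^36 = 1.27402802 and (1+0.0067500)^17 = 1.12116066, so the balance is 38,800 × (1.27402802 − 1.12116066) / (1.27402802 − 1) = $21,644.70.

$21,645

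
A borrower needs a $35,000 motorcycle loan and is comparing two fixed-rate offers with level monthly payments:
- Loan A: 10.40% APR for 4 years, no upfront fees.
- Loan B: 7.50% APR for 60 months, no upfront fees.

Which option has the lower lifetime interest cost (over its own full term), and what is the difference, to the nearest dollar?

Loan B by $853

Loan A: monthly rate = 10.4%/12 = 0.0086667; payment = 35,000 × 0.0086667 / (1 − (1+0.0086667)^−48) = $894.43.
Total interest on Loan A = 48 × $894.43 − $35,000 = $7,932.64.
Loan B: at 7.50% the monthly rate is 0.0062500, so the payment is 35,000 × 0.0062500 / (1 − 1.0062500^−60) = $701.33.
Total interest on Loan B = 60 × $701.33 − $35,000 = $7,079.80.
Loan B is lower by $852.84.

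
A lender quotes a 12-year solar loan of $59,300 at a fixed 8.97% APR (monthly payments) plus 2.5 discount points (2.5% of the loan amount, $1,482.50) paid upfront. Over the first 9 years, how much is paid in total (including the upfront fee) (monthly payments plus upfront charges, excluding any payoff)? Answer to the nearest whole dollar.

Monthly rate = 8.97%/12 = 0.0074750; payment = 59,300 × 0.0074750 / (1 − (1+0.0074750)^−144) = $673.85.
Total outlay = 108 × $673.85 + $1,482.50 = $74,258.30.

$74,258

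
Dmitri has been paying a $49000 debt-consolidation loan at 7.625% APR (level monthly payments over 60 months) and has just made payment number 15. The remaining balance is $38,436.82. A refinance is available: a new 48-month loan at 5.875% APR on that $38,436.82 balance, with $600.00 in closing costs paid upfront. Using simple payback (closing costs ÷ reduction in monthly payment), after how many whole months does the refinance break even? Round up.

Current payment = 49,000 × 7.625%/12 / (1 − (1+0.0063542)^−60) = $984.77.
Refinanced payment = 38,436.82 × 0.0048958 / (1 − (1+0.0048958)^−48) = $900.49.
Monthly savings = $984.77 − $900.49 = $84.28.
Break-even = $600.00 / $84.28 = 7.12 → 8 months.

8 months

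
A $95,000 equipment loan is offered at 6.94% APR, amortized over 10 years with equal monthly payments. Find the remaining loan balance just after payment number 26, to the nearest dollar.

$79,598

With monthly rate i = 6.94%/12 = 0.0057833, the balance after k of n payments is P · [(1+i)^n − (1+i)^k] / [(1+i)^n − 1].
(1+0.0057833)^120 = 1.99770873 and (1+0.0057833)^26 = 1.16175701, so the balance is 95,000 × (1.99770873 − 1.16175701) / (1.99770873 − 1) = $79,597.79.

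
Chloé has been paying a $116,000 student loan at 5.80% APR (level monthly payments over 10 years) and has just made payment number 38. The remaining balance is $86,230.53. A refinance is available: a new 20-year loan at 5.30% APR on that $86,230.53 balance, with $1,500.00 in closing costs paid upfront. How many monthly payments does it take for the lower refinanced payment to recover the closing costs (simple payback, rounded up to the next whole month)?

3 months

Current payment = 116,000 × 5.8%/12 / (1 − (1+0.0048333)^−120) = $1,276.22.
Refinanced payment = 86,230.53 × 0.0044167 / (1 − (1+0.0044167)^−240) = $583.47.
Monthly savings = $1,276.22 − $583.47 = $692.75.
Break-even = $1,500.00 / $692.75 = 2.17 → 3 months.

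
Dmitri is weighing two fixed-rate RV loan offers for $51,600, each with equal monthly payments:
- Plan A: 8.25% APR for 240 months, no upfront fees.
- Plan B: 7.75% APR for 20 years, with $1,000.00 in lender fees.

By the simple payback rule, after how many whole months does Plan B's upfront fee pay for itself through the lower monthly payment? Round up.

63 months

Plan A: monthly rate = 8.25%/12 = 0.0068750; payment = 51,600 × 0.0068750 / (1 − (1+0.0068750)^−240) = $439.67.
Plan B: at 7.75% the monthly rate is 0.0064583, so the payment is 51,600 × 0.0064583 / (1 − 1.0064583^−240) = $423.61.
Monthly savings = $439.67 − $423.61 = $16.06.
Break-even = $1,000.00 / $16.06 = 62.27 → 63 months.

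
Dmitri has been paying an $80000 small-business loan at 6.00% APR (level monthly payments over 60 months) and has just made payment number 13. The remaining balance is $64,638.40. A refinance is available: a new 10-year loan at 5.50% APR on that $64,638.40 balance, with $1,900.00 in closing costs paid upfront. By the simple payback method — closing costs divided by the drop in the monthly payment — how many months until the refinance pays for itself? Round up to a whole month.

3 months

Current payment = 80,000 × 6%/12 / (1 − (1+0.0050000)^−60) = $1,546.62.
Refinanced payment = 64,638.40 × 0.0045833 / (1 − (1+0.0045833)^−120) = $701.50.
Monthly savings = $1,546.62 − $701.50 = $845.12.
Break-even = $1,900.00 / $845.12 = 2.25 → 3 months.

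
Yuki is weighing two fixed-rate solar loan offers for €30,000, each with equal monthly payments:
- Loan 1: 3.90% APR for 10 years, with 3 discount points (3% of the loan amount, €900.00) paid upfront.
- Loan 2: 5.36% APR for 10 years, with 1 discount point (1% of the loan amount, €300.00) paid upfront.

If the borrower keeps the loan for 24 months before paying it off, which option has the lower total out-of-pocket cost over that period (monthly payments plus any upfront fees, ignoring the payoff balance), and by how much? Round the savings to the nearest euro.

Loan 2 by €91

Loan 1: at 3.90% the monthly rate is 0.0032500, so the payment is 30,000 × 0.0032500 / (1 − 1.0032500^−120) = €302.31.
Loan 2: monthly rate = 5.36%/12 = 0.0044667; payment = 30,000 × 0.0044667 / (1 − (1+0.0044667)^−120) = €323.50.
Over 24 months: Loan 1 costs 24 × €302.31 + €900.00 = €8,155.44; Loan 2 costs 24 × €323.50 + €300.00 = €8,064.00.
Loan 2 is cheaper by €8,155.44 − €8,064.00 = €91.44.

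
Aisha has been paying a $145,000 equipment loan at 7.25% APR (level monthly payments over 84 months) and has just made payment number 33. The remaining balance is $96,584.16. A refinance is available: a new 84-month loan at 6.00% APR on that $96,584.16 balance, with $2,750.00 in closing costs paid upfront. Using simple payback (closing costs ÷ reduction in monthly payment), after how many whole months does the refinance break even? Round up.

4 months

Current payment = 145,000 × 7.25%/12 / (1 − (1+0.0060417)^−84) = $2,206.20.
Refinanced payment = 96,584.16 × 0.0050000 / (1 − (1+0.0050000)^−84) = $1,410.95.
Monthly savings = $2,206.20 − $1,410.95 = $795.25.
Break-even = $2,750.00 / $795.25 = 3.46 → 4 months.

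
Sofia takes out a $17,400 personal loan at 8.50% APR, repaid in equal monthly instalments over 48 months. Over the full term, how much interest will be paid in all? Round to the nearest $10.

$3,190

Monthly rate = 8.5%/12 = 0.0070833; payment = 17,400 × 0.0070833 / (1 − (1+0.0070833)^−48) = $428.88.
Total paid = 48 × $428.88 = $20,586.24; interest = $20,586.24 − $17,400 = $3,186.24.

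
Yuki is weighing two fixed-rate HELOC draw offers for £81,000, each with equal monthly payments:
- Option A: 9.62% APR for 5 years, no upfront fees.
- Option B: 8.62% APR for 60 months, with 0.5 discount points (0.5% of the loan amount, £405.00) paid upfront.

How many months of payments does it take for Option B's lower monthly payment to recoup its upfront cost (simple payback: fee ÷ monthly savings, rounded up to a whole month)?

Option A: monthly rate = 9.62%/12 = 0.0080167; payment = 81,000 × 0.0080167 / (1 − (1+0.0080167)^−60) = £1,705.90.
Option B: monthly rate = 8.62%/12 = 0.0071833; payment = 81,000 × 0.0071833 / (1 − (1+0.0071833)^−60) = £1,666.53.
Monthly savings = £1,705.90 − £1,666.53 = £39.37.
Break-even = £405.00 / £39.37 = 10.29 → 11 months.

11 months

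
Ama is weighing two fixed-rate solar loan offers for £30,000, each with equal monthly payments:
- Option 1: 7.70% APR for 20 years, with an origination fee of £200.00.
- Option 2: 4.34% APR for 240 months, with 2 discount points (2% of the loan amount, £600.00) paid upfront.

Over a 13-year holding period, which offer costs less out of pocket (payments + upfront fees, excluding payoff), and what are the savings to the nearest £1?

Option 2 by £8,671

Option 1: at 7.70% the monthly rate is 0.0064167, so the payment is 30,000 × 0.0064167 / (1 − 1.0064167^−240) = £245.36.
Option 2: at 4.34% the monthly rate is 0.0036167, so the payment is 30,000 × 0.0036167 / (1 − 1.0036167^−240) = £187.21.
Over 156 months: Option 1 costs 156 × £245.36 + £200.00 = £38,476.16; Option 2 costs 156 × £187.21 + £600.00 = £29,804.76.
Option 2 is cheaper by £38,476.16 − £29,804.76 = £8,671.40.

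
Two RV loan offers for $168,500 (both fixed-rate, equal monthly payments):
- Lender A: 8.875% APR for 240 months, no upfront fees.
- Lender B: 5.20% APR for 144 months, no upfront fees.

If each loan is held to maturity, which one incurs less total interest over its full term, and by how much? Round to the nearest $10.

Lender B by $133,750

Lender A: monthly rate = 8.875%/12 = 0.0073958; payment = 168,500 × 0.0073958 / (1 − (1+0.0073958)^−240) = $1,502.52.
Total interest on Lender A = 240 × $1,502.52 − $168,500 = $192,104.80.
Lender B: at 5.20% the monthly rate is 0.0043333, so the payment is 168,500 × 0.0043333 / (1 − 1.0043333^−144) = $1,575.40.
Total interest on Lender B = 144 × $1,575.40 − $168,500 = $58,357.60.
Lender B is lower by $133,747.20.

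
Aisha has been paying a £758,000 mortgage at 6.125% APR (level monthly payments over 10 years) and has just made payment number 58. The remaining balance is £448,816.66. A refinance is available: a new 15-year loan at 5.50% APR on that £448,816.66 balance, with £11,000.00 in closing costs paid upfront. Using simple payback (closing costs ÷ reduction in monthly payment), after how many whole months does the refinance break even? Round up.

3 months

Current payment = 758,000 × 6.125%/12 / (1 − (1+0.0051042)^−120) = £8,463.01.
Refinanced payment = 448,816.66 × 0.0045833 / (1 − (1+0.0045833)^−180) = £3,667.21.
Monthly savings = £8,463.01 − £3,667.21 = £4,795.80.
Break-even = £11,000.00 / £4,795.80 = 2.29 → 3 months.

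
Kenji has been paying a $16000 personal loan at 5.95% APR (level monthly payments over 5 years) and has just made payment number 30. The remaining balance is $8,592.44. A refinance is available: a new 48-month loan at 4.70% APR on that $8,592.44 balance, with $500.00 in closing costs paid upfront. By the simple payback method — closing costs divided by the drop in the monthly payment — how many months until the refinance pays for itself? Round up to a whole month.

5 months

Current payment = 16,000 × 5.95%/12 / (1 − (1+0.0049583)^−60) = $308.95.
Refinanced payment = 8,592.44 × 0.0039167 / (1 − (1+0.0039167)^−48) = $196.71.
Monthly savings = $308.95 − $196.71 = $112.24.
Break-even = $500.00 / $112.24 = 4.45 → 5 months.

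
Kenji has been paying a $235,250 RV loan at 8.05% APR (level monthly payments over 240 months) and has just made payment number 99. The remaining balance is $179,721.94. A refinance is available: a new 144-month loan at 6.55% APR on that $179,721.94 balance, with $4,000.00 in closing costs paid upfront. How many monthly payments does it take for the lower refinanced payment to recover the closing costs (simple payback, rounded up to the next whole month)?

24 months

Current payment = 235,250 × 8.05%/12 / (1 − (1+0.0067083)^−240) = $1,975.05.
Refinanced payment = 179,721.94 × 0.0054583 / (1 − (1+0.0054583)^−144) = $1,805.40.
Monthly savings = $1,975.05 − $1,805.40 = $169.65.
Break-even = $4,000.00 / $169.65 = 23.58 → 24 months.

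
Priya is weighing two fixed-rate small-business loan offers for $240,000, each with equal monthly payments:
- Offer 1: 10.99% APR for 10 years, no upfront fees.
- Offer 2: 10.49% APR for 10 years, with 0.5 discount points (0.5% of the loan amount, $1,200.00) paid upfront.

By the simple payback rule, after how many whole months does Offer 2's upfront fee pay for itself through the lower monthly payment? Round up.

18 months

Offer 1: monthly rate = 10.99%/12 = 0.0091583; payment = 240,000 × 0.0091583 / (1 − (1+0.0091583)^−120) = $3,304.64.
Offer 2: at 10.49% the monthly rate is 0.0087417, so the payment is 240,000 × 0.0087417 / (1 − 1.0087417^−120) = $3,237.10.
Monthly savings = $3,304.64 − $3,237.10 = $67.54.
Break-even = $1,200.00 / $67.54 = 17.77 → 18 months.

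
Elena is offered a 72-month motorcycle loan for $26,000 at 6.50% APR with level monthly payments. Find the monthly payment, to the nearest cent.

At 6.50% the monthly rate is 0.0054167, so the payment is 26,000 × 0.0054167 / (1 − 1.0054167^−72) = $437.06.

$437.06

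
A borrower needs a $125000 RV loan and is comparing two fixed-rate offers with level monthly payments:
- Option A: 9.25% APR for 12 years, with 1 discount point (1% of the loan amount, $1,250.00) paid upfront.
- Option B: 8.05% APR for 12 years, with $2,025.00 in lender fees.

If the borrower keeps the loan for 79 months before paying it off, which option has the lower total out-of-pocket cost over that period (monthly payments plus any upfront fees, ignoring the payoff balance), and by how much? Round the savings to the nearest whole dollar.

Option B by $5,837

Option A: at 9.25% the monthly rate is 0.0077083, so the payment is 125,000 × 0.0077083 / (1 − 1.0077083^−144) = $1,440.20.
Option B: at 8.05% the monthly rate is 0.0067083, so the payment is 125,000 × 0.0067083 / (1 − 1.0067083^−144) = $1,356.50.
Over 79 months: Option A costs 79 × $1,440.20 + $1,250.00 = $115,025.80; Option B costs 79 × $1,356.50 + $2,025.00 = $109,188.50.
Option B is cheaper by $115,025.80 − $109,188.50 = $5,837.30.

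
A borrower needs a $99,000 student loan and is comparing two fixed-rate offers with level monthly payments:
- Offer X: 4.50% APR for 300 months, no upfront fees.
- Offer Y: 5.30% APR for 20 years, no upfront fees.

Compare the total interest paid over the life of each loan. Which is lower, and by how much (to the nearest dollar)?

Offer Y by $4,312

Offer X: at 4.50% the monthly rate is 0.0037500, so the payment is 99,000 × 0.0037500 / (1 − 1.0037500^−300) = $550.27.
Total interest on Offer X = 300 × $550.27 − $99,000 = $66,081.00.
Offer Y: at 5.30% the monthly rate is 0.0044167, so the payment is 99,000 × 0.0044167 / (1 − 1.0044167^−240) = $669.87.
Total interest on Offer Y = 240 × $669.87 − $99,000 = $61,768.80.
Offer Y is lower by $4,312.20.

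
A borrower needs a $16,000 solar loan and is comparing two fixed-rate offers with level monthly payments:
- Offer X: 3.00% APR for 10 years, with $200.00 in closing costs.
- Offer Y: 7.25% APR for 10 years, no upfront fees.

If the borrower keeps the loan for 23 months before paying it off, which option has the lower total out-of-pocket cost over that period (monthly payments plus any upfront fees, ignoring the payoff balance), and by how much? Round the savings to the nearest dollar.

Offer X: at 3.00% the monthly rate is 0.0025000, so the payment is 16,000 × 0.0025000 / (1 − 1.0025000^−120) = $154.50.
Offer Y: at 7.25% the monthly rate is 0.0060417, so the payment is 16,000 × 0.0060417 / (1 − 1.0060417^−120) = $187.84.
Over 23 months: Offer X costs 23 × $154.50 + $200.00 = $3,753.50; Offer Y costs 23 × $187.84 = $4,320.32.
Offer X is cheaper by $4,320.32 − $3,753.50 = $566.82.

Offer X by $567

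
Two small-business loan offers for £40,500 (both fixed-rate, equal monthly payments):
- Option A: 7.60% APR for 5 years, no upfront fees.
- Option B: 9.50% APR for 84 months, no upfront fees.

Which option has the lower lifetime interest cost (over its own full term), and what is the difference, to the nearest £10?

Option A: monthly rate = 7.6%/12 = 0.0063333; payment = 40,500 × 0.0063333 / (1 − (1+0.0063333)^−60) = £813.46.
Total interest on Option A = 60 × £813.46 − £40,500 = £8,307.60.
Option B: at 9.50% the monthly rate is 0.0079167, so the payment is 40,500 × 0.0079167 / (1 − 1.0079167^−84) = £661.93.
Total interest on Option B = 84 × £661.93 − £40,500 = £15,102.12.
Option A is lower by £6,794.52.

Option A by £6,790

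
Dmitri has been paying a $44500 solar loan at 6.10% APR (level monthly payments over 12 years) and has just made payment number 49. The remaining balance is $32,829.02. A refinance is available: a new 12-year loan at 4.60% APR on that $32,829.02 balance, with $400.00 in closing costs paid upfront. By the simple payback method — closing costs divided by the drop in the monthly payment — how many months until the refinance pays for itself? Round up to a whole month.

3 months

Current payment = 44,500 × 6.1%/12 / (1 − (1+0.0050833)^−144) = $436.56.
Refinanced payment = 32,829.02 × 0.0038333 / (1 − (1+0.0038333)^−144) = $297.09.
Monthly savings = $436.56 − $297.09 = $139.47.
Break-even = $400.00 / $139.47 = 2.87 → 3 months.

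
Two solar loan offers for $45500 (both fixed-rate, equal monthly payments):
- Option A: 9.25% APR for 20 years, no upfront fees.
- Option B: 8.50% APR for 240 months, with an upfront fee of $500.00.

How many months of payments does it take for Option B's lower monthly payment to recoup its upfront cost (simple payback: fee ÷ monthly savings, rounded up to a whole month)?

23 months

Option A: monthly rate = 9.25%/12 = 0.0077083; payment = 45,500 × 0.0077083 / (1 − (1+0.0077083)^−240) = $416.72.
Option B: at 8.50% the monthly rate is 0.0070833, so the payment is 45,500 × 0.0070833 / (1 − 1.0070833^−240) = $394.86.
Monthly savings = $416.72 − $394.86 = $21.86.
Break-even = $500.00 / $21.86 = 22.87 → 23 months.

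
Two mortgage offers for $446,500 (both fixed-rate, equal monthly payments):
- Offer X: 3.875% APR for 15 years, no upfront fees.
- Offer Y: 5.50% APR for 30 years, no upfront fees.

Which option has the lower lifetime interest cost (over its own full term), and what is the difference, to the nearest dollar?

Offer X: at 3.875% the monthly rate is 0.0032292, so the payment is 446,500 × 0.0032292 / (1 − 1.0032292^−180) = $3,274.81.
Total interest on Offer X = 180 × $3,274.81 − $446,500 = $142,965.80.
Offer Y: at 5.50% the monthly rate is 0.0045833, so the payment is 446,500 × 0.0045833 / (1 − 1.0045833^−360) = $2,535.18.
Total interest on Offer Y = 360 × $2,535.18 − $446,500 = $466,164.80.
Offer X is lower by $323,199.00.

Offer X by $323,199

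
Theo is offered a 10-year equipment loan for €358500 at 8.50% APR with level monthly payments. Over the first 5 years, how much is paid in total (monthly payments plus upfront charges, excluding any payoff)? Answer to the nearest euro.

€266,693

At 8.50% the monthly rate is 0.0070833, so the payment is 358,500 × 0.0070833 / (1 − 1.0070833^−120) = €4,444.89.
Total outlay = 60 × €4,444.89 = €266,693.40.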